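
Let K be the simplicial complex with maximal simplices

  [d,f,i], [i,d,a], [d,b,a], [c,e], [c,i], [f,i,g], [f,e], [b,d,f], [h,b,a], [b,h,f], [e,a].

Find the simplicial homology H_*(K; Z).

H_0 = Z,  H_1 = Z^2,  H_2 = 0.

K has 9 vertices, 17 edges, 7 triangles.
rank ∂_0 = 0, rank ∂_1 = 8 ⇒ b_0 = 9 − 0 − 8 = 1; all invariant factors of ∂_1 are 1 so no torsion. So H_0 = Z.
rank ∂_1 = 8, rank ∂_2 = 7 ⇒ b_1 = 17 − 8 − 7 = 2; all invariant factors of ∂_2 are 1 so no torsion. So H_1 = Z^2.
rank ∂_2 = 7, rank ∂_3 = 0 ⇒ b_2 = 7 − 7 − 0 = 0. So H_2 = 0.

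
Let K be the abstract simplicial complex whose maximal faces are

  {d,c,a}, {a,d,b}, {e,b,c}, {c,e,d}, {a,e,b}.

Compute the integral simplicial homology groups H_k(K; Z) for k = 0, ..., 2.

H_0 = Z,  H_1 = Z,  H_2 = 0.

Order the vertices as a < b < c < d < e. Listing each simplex with vertices in this order, K has dimension 2 with simplices:

  0-simplices (5): a, b, c, d, e
  1-simplices (10): ab, ac, ad, ae, bc, bd, be, cd, ce, de
  2-simplices (5): abd, abe, acd, bce, cde

giving chain groups C_0 ≅ Z^5, C_1 ≅ Z^10, C_2 ≅ Z^5.

∂_1: C_1 → C_0 maps an edge to its endpoints' difference, ∂[p,q] = q − p.
The resulting 5×10 matrix has rank 4, and its Smith normal form has invariant factors (1,1,1,1).

Boundary ∂_2: C_2 → C_1 acts by ∂[p,q,r] = [q,r] − [p,r] + [p,q]. For instance
  ∂bce = ce − be + bc,
  ∂abd = bd − ad + ab.
As a 10×5 matrix over Z this has rank 5, with invariant factors (1,1,1,1,1).

Computing H_k = (kernel of ∂_k) / (image of ∂_{k+1}):

  H_0: rank C_0 − rank ∂_1 = 5 − 4 = 1, and the invariant factors of ∂_1 are all 1, so H_0 = Z.
  H_1: rank ker ∂_1 − rank ∂_2 = (10 − 4) − 5 = 1, and the invariant factors of ∂_2 are all 1, so H_1 = Z.
  H_2: rank ker ∂_2 − rank ∂_3 = (5 − 5) − 0 = 0, and there is no ∂_3, so H_2 = 0.

As a check, the Euler characteristic is 5 − 10 + 5 = 0, which agrees with 1 − 1 + 0 = 0.
(K is a triangulation of the Möbius band.)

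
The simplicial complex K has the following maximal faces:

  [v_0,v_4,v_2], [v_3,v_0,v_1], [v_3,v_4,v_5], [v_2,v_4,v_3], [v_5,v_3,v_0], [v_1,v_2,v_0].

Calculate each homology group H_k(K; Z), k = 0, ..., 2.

H_0 ≅ Z,  H_1 ≅ Z,  H_2 = 0.

K has 6 vertices, 12 edges, 6 triangles.
rank ∂_0 = 0, rank ∂_1 = 5 ⇒ b_0 = 6 − 0 − 5 = 1; all invariant factors of ∂_1 are 1 so no torsion. So H_0 ≅ Z.
rank ∂_1 = 5, rank ∂_2 = 6 ⇒ b_1 = 12 − 5 − 6 = 1; all invariant factors of ∂_2 are 1 so no torsion. So H_1 ≅ Z.
rank ∂_2 = 6, rank ∂_3 = 0 ⇒ b_2 = 6 − 6 − 0 = 0. So H_2 ≅ 0.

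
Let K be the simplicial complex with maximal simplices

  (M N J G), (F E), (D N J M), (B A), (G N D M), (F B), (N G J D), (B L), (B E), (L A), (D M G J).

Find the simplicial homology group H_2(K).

We work with the vertex ordering A < B < D < E < F < G < J < L < M < N. The simplices of K, each written with vertices in increasing order, are:

  0-simplices (10): A, B, D, E, F, G, J, L, M, N
  1-simplices (16): AB, AL, BE, BF, BL, DG, DJ, DM, DN, EF, GJ, GM, GN, JM, JN, MN
  2-simplices (10): DGJ, DGM, DGN, DJM, DJN, DMN, GJM, GJN, GMN, JMN
  3-simplices (5): DGJM, DGJN, DGMN, DJMN, GJMN

so the chain groups are C_0 ≅ Z^10, C_1 ≅ Z^16, C_2 ≅ Z^10, C_3 ≅ Z^5.

∂_1: C_1 → C_0 sends each edge [p,q] (with p < q) to q − p.
This gives a 10×16 integer matrix of rank 8; reducing to Smith normal form yields diagonal entries (1,1,1,1,1,1,1,1).

The boundary map ∂_2: C_2 → C_1 sends each 2-simplex [p,q,r] to [q,r] − [p,r] + [p,q]. For instance
  ∂GMN = MN − GN + GM,
  ∂DJN = JN − DN + DJ.
The resulting 16×10 matrix has rank 6, and its Smith normal form has invariant factors (1,1,1,1,1,1).

The boundary map ∂_3: C_3 → C_2 sends each 3-simplex σ to the alternating sum Σ_i (−1)^i (σ with its i-th vertex removed). For instance
  ∂DGJM = GJM − DJM + DGM − DGJ,
  ∂DGJN = GJN − DJN + DGN − DGJ.
The 10×5 boundary matrix has rank 4 and Smith normal form diag(1,1,1,1).

Reading off H_k = ker ∂_k / im ∂_{k+1}:

  H_2: rank ker ∂_2 − rank ∂_3 = (10 − 6) − 4 = 0, and the invariant factors of ∂_3 are all 1, so H_2 ≅ 0.

H_2 ≅ 0.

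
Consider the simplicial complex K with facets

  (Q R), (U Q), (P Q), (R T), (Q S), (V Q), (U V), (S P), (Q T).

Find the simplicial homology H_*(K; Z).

H_0 = Z,  H_1 = Z^3.

Fix the vertex order P < Q < R < S < T < U < V and write every simplex with vertices in increasing order. Then dim K = 1 and the simplices of K are:

  0-simplices (7): P, Q, R, S, T, U, V
  1-simplices (9): PQ, PS, QR, QS, QT, QU, QV, RT, UV

so the chain groups are C_0 ≅ Z^7, C_1 ≅ Z^9.

∂_1: C_1 → C_0 is given by ∂[p,q] = [q] − [p]. For instance
  ∂PS = S − P.
This gives a 7×9 integer matrix of rank 6; reducing to Smith normal form yields diagonal entries (1,1,1,1,1,1).

Computing H_k = (kernel of ∂_k) / (image of ∂_{k+1}):

  H_0: rank C_0 − rank ∂_1 = 7 − 6 = 1, and the invariant factors of ∂_1 are all 1, so H_0 = Z.
  H_1: rank ker ∂_1 − rank ∂_2 = (9 − 6) − 0 = 3, and there is no ∂_2, so H_1 = Z^3.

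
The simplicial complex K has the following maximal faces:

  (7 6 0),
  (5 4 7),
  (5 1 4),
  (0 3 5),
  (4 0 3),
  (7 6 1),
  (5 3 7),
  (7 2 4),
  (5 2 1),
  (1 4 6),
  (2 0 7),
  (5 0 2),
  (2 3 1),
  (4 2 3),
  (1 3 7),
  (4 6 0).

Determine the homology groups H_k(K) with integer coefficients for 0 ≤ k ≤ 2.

K has 8 vertices, 24 edges, 16 triangles.
rank ∂_0 = 0, rank ∂_1 = 7 ⇒ b_0 = 8 − 0 − 7 = 1; all invariant factors of ∂_1 are 1 so no torsion. So H_0 = Z.
rank ∂_1 = 7, rank ∂_2 = 15 ⇒ b_1 = 24 − 7 − 15 = 2; all invariant factors of ∂_2 are 1 so no torsion. So H_1 = Z^2.
rank ∂_2 = 15, rank ∂_3 = 0 ⇒ b_2 = 16 − 15 − 0 = 1. So H_2 = Z.

H_0 = Z,  H_1 = Z^2,  H_2 = Z.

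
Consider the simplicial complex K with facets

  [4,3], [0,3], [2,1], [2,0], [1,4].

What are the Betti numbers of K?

b_0 = 1, b_1 = 1.

Order the vertices as 0 < 1 < 2 < 3 < 4. Listing each simplex with vertices in this order, K has dimension 1 with simplices:

  0-simplices (5): [0], [1], [2], [3], [4]
  1-simplices (5): [0,2], [0,3], [1,2], [1,4], [3,4]

so the chain groups are C_0 ≅ Z^5, C_1 ≅ Z^5.

Boundary ∂_1: C_1 → C_0 is given by ∂[p,q] = [q] − [p].
The 5×5 boundary matrix has rank 4 and Smith normal form diag(1,1,1,1).

Now H_k = ker ∂_k / im ∂_{k+1}, so:

  H_0: rank C_0 − rank ∂_1 = 5 − 4 = 1, and the invariant factors of ∂_1 are all 1, so H_0 ≅ Z.
  H_1: rank ker ∂_1 − rank ∂_2 = (5 − 4) − 0 = 1, and there is no ∂_2, so H_1 ≅ Z.

Hence the Betti numbers are b_0 = 1, b_1 = 1.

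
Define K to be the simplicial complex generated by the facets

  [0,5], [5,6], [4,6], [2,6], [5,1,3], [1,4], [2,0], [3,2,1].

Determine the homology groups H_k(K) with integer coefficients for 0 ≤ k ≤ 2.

Take the total order 0 < 1 < 2 < 3 < 4 < 5 < 6 on the vertex set. Then K (dimension 2) consists of the simplices:

  0-simplices (7): [0], [1], [2], [3], [4], [5], [6]
  1-simplices (11): [0,2], [0,5], [1,2], [1,3], [1,4], [1,5], [2,3], [2,6], [3,5], [4,6], [5,6]
  2-simplices (2): [1,2,3], [1,3,5]

giving chain groups C_0 ≅ Z^7, C_1 ≅ Z^11, C_2 ≅ Z^2.

The boundary map ∂_1: C_1 → C_0 maps an edge to its endpoints' difference, ∂[p,q] = q − p. For instance
  ∂[5,6] = [6] − [5].
The 7×11 boundary matrix has rank 6 and Smith normal form diag(1,1,1,1,1,1).

The boundary map ∂_2: C_2 → C_1 sends each 2-simplex [p,q,r] to [q,r] − [p,r] + [p,q]. For instance
  ∂[1,3,5] = [3,5] − [1,5] + [1,3],
  ∂[1,2,3] = [2,3] − [1,3] + [1,2].
As a 11×2 matrix over Z this has rank 2, with invariant factors (1,1).

From H_k ≅ ker(∂_k) / im(∂_{k+1}) we obtain:

  H_0: rank C_0 − rank ∂_1 = 7 − 6 = 1, and the invariant factors of ∂_1 are all 1, so H_0 ≅ Z.
  H_1: rank ker ∂_1 − rank ∂_2 = (11 − 6) − 2 = 3, and the invariant factors of ∂_2 are all 1, so H_1 ≅ Z^3.
  H_2: rank ker ∂_2 − rank ∂_3 = (2 − 2) − 0 = 0, and there is no ∂_3, so H_2 ≅ 0.

H_0 = Z,  H_1 = Z^3,  H_2 = 0.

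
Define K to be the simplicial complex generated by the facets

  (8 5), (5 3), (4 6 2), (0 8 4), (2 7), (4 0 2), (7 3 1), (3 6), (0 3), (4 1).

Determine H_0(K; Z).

We work with the vertex ordering 0 < 1 < 2 < 3 < 4 < 5 < 6 < 7 < 8. The simplices of K, each written with vertices in increasing order, are:

  0-simplices (9): [0], [1], [2], [3], [4], [5], [6], [7], [8]
  1-simplices (16): [0,2], [0,3], [0,4], [0,8], [1,3], [1,4], [1,7], [2,4], [2,6], [2,7], [3,5], [3,6], [3,7], [4,6], [4,8], [5,8]
  2-simplices (4): [0,2,4], [0,4,8], [1,3,7], [2,4,6]

giving chain groups C_0 ≅ Z^9, C_1 ≅ Z^16, C_2 ≅ Z^4.

Boundary ∂_1: C_1 → C_0 is given by ∂[p,q] = [q] − [p]. For instance
  ∂[4,8] = [8] − [4].
The 9×16 boundary matrix has rank 8 and Smith normal form diag(1,1,1,1,1,1,1,1).

Boundary ∂_2: C_2 → C_1 sends each 2-simplex [p,q,r] to [q,r] − [p,r] + [p,q]. For instance
  ∂[1,3,7] = [3,7] − [1,7] + [1,3],
  ∂[2,4,6] = [4,6] − [2,6] + [2,4].
As a 16×4 matrix over Z this has rank 4, with invariant factors (1,1,1,1).

Reading off H_k = ker ∂_k / im ∂_{k+1}:

  H_0: rank C_0 − rank ∂_1 = 9 − 8 = 1, and the invariant factors of ∂_1 are all 1, so H_0 = Z.

H_0 = Z.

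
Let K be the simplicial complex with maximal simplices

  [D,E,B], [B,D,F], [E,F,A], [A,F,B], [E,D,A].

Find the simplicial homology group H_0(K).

Fix the vertex order A < B < D < E < F and write every simplex with vertices in increasing order. Then dim K = 2 and the simplices of K are:

  0-simplices (5): A, B, D, E, F
  1-simplices (10): AB, AD, AE, AF, BD, BE, BF, DE, DF, EF
  2-simplices (5): ABF, ADE, AEF, BDE, BDF

giving chain groups C_0 ≅ Z^5, C_1 ≅ Z^10, C_2 ≅ Z^5.

The boundary map ∂_1: C_1 → C_0 is given by ∂[p,q] = [q] − [p]. For instance
  ∂AD = D − A.
The resulting 5×10 matrix has rank 4, and its Smith normal form has invariant factors (1,1,1,1).

Boundary ∂_2: C_2 → C_1 sends each 2-simplex [p,q,r] to [q,r] − [p,r] + [p,q]. For instance
  ∂BDE = DE − BE + BD,
  ∂ADE = DE − AE + AD.
The 10×5 boundary matrix has rank 5 and Smith normal form diag(1,1,1,1,1).

From H_k ≅ ker(∂_k) / im(∂_{k+1}) we obtain:

  H_0: rank C_0 − rank ∂_1 = 5 − 4 = 1, and the invariant factors of ∂_1 are all 1, so H_0 ≅ Z.

(K is a triangulation of the Möbius band.)

H_0 ≅ Z.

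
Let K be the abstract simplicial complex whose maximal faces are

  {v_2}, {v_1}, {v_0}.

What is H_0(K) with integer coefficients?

H_0 = Z^3.

We work with the vertex ordering v_0 < v_1 < v_2. The simplices of K, each written with vertices in increasing order, are:

  0-simplices (3): [v_0], [v_1], [v_2]

so the chain groups are C_0 ≅ Z^3.

Computing H_k = (kernel of ∂_k) / (image of ∂_{k+1}):

  H_0: rank C_0 − rank ∂_1 = 3 − 0 = 3, and there is no ∂_1, so H_0 = Z^3.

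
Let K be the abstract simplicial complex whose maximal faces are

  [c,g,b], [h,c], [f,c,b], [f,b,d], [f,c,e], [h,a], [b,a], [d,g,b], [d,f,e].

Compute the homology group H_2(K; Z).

Order the vertices as a < b < c < d < e < f < g < h. Listing each simplex with vertices in this order, K has dimension 2 with simplices:

  0-simplices (8): a, b, c, d, e, f, g, h
  1-simplices (14): ab, ah, bc, bd, bf, bg, ce, cf, cg, ch, de, df, dg, ef
  2-simplices (6): bcf, bcg, bdf, bdg, cef, def

so the chain groups are C_0 ≅ Z^8, C_1 ≅ Z^14, C_2 ≅ Z^6.

The boundary map ∂_1: C_1 → C_0 is given by ∂[p,q] = [q] − [p]. For instance
  ∂bc = c − b.
The 8×14 boundary matrix has rank 7 and Smith normal form diag(1,1,1,1,1,1,1).

Boundary ∂_2: C_2 → C_1 maps a triangle to the signed sum of its edges. For instance
  ∂bcf = cf − bf + bc,
  ∂bcg = cg − bg + bc.
The 14×6 boundary matrix has rank 6 and Smith normal form diag(1,1,1,1,1,1).

Reading off H_k = ker ∂_k / im ∂_{k+1}:

  H_2: rank ker ∂_2 − rank ∂_3 = (6 − 6) − 0 = 0, and there is no ∂_3, so H_2 = 0.

H_2 ≅ 0.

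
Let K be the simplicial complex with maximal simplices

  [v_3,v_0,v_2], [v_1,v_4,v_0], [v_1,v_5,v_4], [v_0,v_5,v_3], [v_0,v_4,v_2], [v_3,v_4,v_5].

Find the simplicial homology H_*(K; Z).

H_0 = Z,  H_1 = Z,  H_2 = 0.

Fix the vertex order v_0 < v_1 < v_2 < v_3 < v_4 < v_5 and write every simplex with vertices in increasing order. Then dim K = 2 and the simplices of K are:

  0-simplices (6): [v_0], [v_1], [v_2], [v_3], [v_4], [v_5]
  1-simplices (12): [v_0,v_1], [v_0,v_2], [v_0,v_3], [v_0,v_4], [v_0,v_5], [v_1,v_4], [v_1,v_5], [v_2,v_3], [v_2,v_4], [v_3,v_4], [v_3,v_5], [v_4,v_5]
  2-simplices (6): [v_0,v_1,v_4], [v_0,v_2,v_3], [v_0,v_2,v_4], [v_0,v_3,v_5], [v_1,v_4,v_5], [v_3,v_4,v_5]

Hence C_0 ≅ Z^6, C_1 ≅ Z^12, C_2 ≅ Z^6.

∂_1: C_1 → C_0 is given by ∂[p,q] = [q] − [p]. For instance
  ∂[v_4,v_5] = [v_5] − [v_4].
As a 6×12 matrix over Z this has rank 5, with invariant factors (1,1,1,1,1).

∂_2: C_2 → C_1 acts by ∂[p,q,r] = [q,r] − [p,r] + [p,q]. For instance
  ∂[v_0,v_1,v_4] = [v_1,v_4] − [v_0,v_4] + [v_0,v_1],
  ∂[v_0,v_2,v_3] = [v_2,v_3] − [v_0,v_3] + [v_0,v_2].
This gives a 12×6 integer matrix of rank 6; reducing to Smith normal form yields diagonal entries (1,1,1,1,1,1).

Reading off H_k = ker ∂_k / im ∂_{k+1}:

  H_0: rank C_0 − rank ∂_1 = 6 − 5 = 1, and the invariant factors of ∂_1 are all 1, so H_0 = Z.
  H_1: rank ker ∂_1 − rank ∂_2 = (12 − 5) − 6 = 1, and the invariant factors of ∂_2 are all 1, so H_1 = Z.
  H_2: rank ker ∂_2 − rank ∂_3 = (6 − 6) − 0 = 0, and there is no ∂_3, so H_2 = 0.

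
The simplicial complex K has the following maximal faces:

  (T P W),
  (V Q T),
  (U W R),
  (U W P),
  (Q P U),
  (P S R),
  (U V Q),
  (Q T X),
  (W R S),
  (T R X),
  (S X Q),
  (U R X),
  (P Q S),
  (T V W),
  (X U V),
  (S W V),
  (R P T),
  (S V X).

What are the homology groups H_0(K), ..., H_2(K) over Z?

Take the total order P < Q < R < S < T < U < V < W < X on the vertex set. Then K (dimension 2) consists of the simplices:

  0-simplices (9): P, Q, R, S, T, U, V, W, X
  1-simplices (27): PQ, PR, PS, PT, PU, PW, QS, QT, QU, QV, QX, RS, RT, RU, RW, RX, SV, SW, SX, TV, TW, TX, UV, UW, UX, VW, VX
  2-simplices (18): PQS, PQU, PRS, PRT, PTW, PUW, QSX, QTV, QTX, QUV, RSW, RTX, RUW, RUX, SVW, SVX, TVW, UVX

Hence C_0 ≅ Z^9, C_1 ≅ Z^27, C_2 ≅ Z^18.

The boundary map ∂_1: C_1 → C_0 is given by ∂[p,q] = [q] − [p]. For instance
  ∂TW = W − T.
The resulting 9×27 matrix has rank 8, and its Smith normal form has invariant factors (1,1,1,1,1,1,1,1).

Boundary ∂_2: C_2 → C_1 sends each 2-simplex [p,q,r] to [q,r] − [p,r] + [p,q]. For instance
  ∂QTV = TV − QV + QT,
  ∂PTW = TW − PW + PT.
This gives a 27×18 integer matrix of rank 18; reducing to Smith normal form yields diagonal entries (1,1,1,1,1,1,1,1,1,1,1,1,1,1,1,1,1,2).

From H_k ≅ ker(∂_k) / im(∂_{k+1}) we obtain:

  H_0: rank C_0 − rank ∂_1 = 9 − 8 = 1, and the invariant factors of ∂_1 are all 1, so H_0 = Z.
  H_1: rank ker ∂_1 − rank ∂_2 = (27 − 8) − 18 = 1, and ∂_2 has invariant factor 2 > 1, so H_1 = Z ⊕ Z/2.
  H_2: rank ker ∂_2 − rank ∂_3 = (18 − 18) − 0 = 0, and there is no ∂_3, so H_2 = 0.

H_0 = Z,  H_1 = Z ⊕ Z/2,  H_2 = 0.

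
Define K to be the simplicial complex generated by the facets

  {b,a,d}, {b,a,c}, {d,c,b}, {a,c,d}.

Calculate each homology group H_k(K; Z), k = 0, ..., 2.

Take the total order a < b < c < d on the vertex set. Then K (dimension 2) consists of the simplices:

  0-simplices (4): a, b, c, d
  1-simplices (6): ab, ac, ad, bc, bd, cd
  2-simplices (4): abc, abd, acd, bcd

Hence C_0 ≅ Z^4, C_1 ≅ Z^6, C_2 ≅ Z^4.

∂_1: C_1 → C_0 maps an edge to its endpoints' difference, ∂[p,q] = q − p. For instance
  ∂ab = b − a.
The resulting 4×6 matrix has rank 3, and its Smith normal form has invariant factors (1,1,1).

Boundary ∂_2: C_2 → C_1 sends each 2-simplex [p,q,r] to [q,r] − [p,r] + [p,q]. For instance
  ∂bcd = cd − bd + bc,
  ∂acd = cd − ad + ac.
This gives a 6×4 integer matrix of rank 3; reducing to Smith normal form yields diagonal entries (1,1,1).

Now H_k = ker ∂_k / im ∂_{k+1}, so:

  H_0: rank C_0 − rank ∂_1 = 4 − 3 = 1, and the invariant factors of ∂_1 are all 1, so H_0 ≅ Z.
  H_1: rank ker ∂_1 − rank ∂_2 = (6 − 3) − 3 = 0, and the invariant factors of ∂_2 are all 1, so H_1 ≅ 0.
  H_2: rank ker ∂_2 − rank ∂_3 = (4 − 3) − 0 = 1, and there is no ∂_3, so H_2 ≅ Z.

(K is a triangulation of the 2-sphere S^2.)

H_0 ≅ Z,  H_1 = 0,  H_2 ≅ Z.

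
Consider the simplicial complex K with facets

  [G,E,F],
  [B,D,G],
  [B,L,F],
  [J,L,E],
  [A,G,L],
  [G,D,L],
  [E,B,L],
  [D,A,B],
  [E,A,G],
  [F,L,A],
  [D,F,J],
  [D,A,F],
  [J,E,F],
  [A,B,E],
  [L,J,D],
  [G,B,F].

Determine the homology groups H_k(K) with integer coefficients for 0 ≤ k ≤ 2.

H_0 = Z,  H_1 = Z^2,  H_2 = Z.

Order the vertices as A < B < D < E < F < G < J < L. Listing each simplex with vertices in this order, K has dimension 2 with simplices:

  0-simplices (8): A, B, D, E, F, G, J, L
  1-simplices (24): AB, AD, AE, AF, AG, AL, BD, BE, BF, BG, BL, DF, DG, DJ, DL, EF, EG, EJ, EL, FG, FJ, FL, GL, JL
  2-simplices (16): ABD, ABE, ADF, AEG, AFL, AGL, BDG, BEL, BFG, BFL, DFJ, DGL, DJL, EFG, EFJ, EJL

giving chain groups C_0 ≅ Z^8, C_1 ≅ Z^24, C_2 ≅ Z^16.

The boundary map ∂_1: C_1 → C_0 is given by ∂[p,q] = [q] − [p].
As a 8×24 matrix over Z this has rank 7, with invariant factors (1,1,1,1,1,1,1).

∂_2: C_2 → C_1 sends each 2-simplex [p,q,r] to [q,r] − [p,r] + [p,q]. For instance
  ∂DGL = GL − DL + DG,
  ∂EFJ = FJ − EJ + EF.
The resulting 24×16 matrix has rank 15, and its Smith normal form has invariant factors (1,1,1,1,1,1,1,1,1,1,1,1,1,1,1).

Now H_k = ker ∂_k / im ∂_{k+1}, so:

  H_0: rank C_0 − rank ∂_1 = 8 − 7 = 1, and the invariant factors of ∂_1 are all 1, so H_0 ≅ Z.
  H_1: rank ker ∂_1 − rank ∂_2 = (24 − 7) − 15 = 2, and the invariant factors of ∂_2 are all 1, so H_1 ≅ Z^2.
  H_2: rank ker ∂_2 − rank ∂_3 = (16 − 15) − 0 = 1, and there is no ∂_3, so H_2 ≅ Z.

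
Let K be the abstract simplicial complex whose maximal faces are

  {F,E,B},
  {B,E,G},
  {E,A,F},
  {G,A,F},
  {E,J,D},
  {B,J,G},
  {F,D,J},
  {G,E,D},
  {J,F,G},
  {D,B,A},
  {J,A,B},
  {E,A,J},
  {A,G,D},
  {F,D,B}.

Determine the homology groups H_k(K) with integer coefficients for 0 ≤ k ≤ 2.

Take the total order A < B < D < E < F < G < J on the vertex set. Then K (dimension 2) consists of the simplices:

  0-simplices (7): A, B, D, E, F, G, J
  1-simplices (21): AB, AD, AE, AF, AG, AJ, BD, BE, BF, BG, BJ, DE, DF, DG, DJ, EF, EG, EJ, FG, FJ, GJ
  2-simplices (14): ABD, ABJ, ADG, AEF, AEJ, AFG, BDF, BEF, BEG, BGJ, DEG, DEJ, DFJ, FGJ

Hence C_0 ≅ Z^7, C_1 ≅ Z^21, C_2 ≅ Z^14.

The boundary map ∂_1: C_1 → C_0 is given by ∂[p,q] = [q] − [p]. For instance
  ∂BG = G − B.
The resulting 7×21 matrix has rank 6, and its Smith normal form has invariant factors (1,1,1,1,1,1).

∂_2: C_2 → C_1 acts by ∂[p,q,r] = [q,r] − [p,r] + [p,q]. For instance
  ∂BGJ = GJ − BJ + BG,
  ∂DEG = EG − DG + DE.
The 21×14 boundary matrix has rank 13 and Smith normal form diag(1,1,1,1,1,1,1,1,1,1,1,1,1).

Computing H_k = (kernel of ∂_k) / (image of ∂_{k+1}):

  H_0: rank C_0 − rank ∂_1 = 7 − 6 = 1, and the invariant factors of ∂_1 are all 1, so H_0 ≅ Z.
  H_1: rank ker ∂_1 − rank ∂_2 = (21 − 6) − 13 = 2, and the invariant factors of ∂_2 are all 1, so H_1 ≅ Z^2.
  H_2: rank ker ∂_2 − rank ∂_3 = (14 − 13) − 0 = 1, and there is no ∂_3, so H_2 ≅ Z.

As a check, the Euler characteristic is 7 − 21 + 14 = 0, which agrees with 1 − 2 + 1 = 0.
(K is a triangulation of the torus T^2.)

H_0 ≅ Z,  H_1 ≅ Z^2,  H_2 ≅ Z.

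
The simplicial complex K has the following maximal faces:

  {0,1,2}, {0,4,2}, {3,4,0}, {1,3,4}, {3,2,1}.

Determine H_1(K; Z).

We work with the vertex ordering 0 < 1 < 2 < 3 < 4. The simplices of K, each written with vertices in increasing order, are:

  0-simplices (5): [0], [1], [2], [3], [4]
  1-simplices (10): [0,1], [0,2], [0,3], [0,4], [1,2], [1,3], [1,4], [2,3], [2,4], [3,4]
  2-simplices (5): [0,1,2], [0,2,4], [0,3,4], [1,2,3], [1,3,4]

giving chain groups C_0 ≅ Z^5, C_1 ≅ Z^10, C_2 ≅ Z^5.

∂_1: C_1 → C_0 sends each edge [p,q] (with p < q) to q − p. For instance
  ∂[2,3] = [3] − [2].
The 5×10 boundary matrix has rank 4 and Smith normal form diag(1,1,1,1).

The boundary map ∂_2: C_2 → C_1 acts by ∂[p,q,r] = [q,r] − [p,r] + [p,q]. For instance
  ∂[1,3,4] = [3,4] − [1,4] + [1,3],
  ∂[1,2,3] = [2,3] − [1,3] + [1,2].
The 10×5 boundary matrix has rank 5 and Smith normal form diag(1,1,1,1,1).

Now H_k = ker ∂_k / im ∂_{k+1}, so:

  H_1: rank ker ∂_1 − rank ∂_2 = (10 − 4) − 5 = 1, and the invariant factors of ∂_2 are all 1, so H_1 = Z.

H_1 ≅ Z.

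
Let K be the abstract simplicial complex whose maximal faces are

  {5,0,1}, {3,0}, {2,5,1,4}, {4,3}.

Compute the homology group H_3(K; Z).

H_3 = 0.

K has 6 vertices, 10 edges, 5 triangles, 1 3-simplex.
rank ∂_3 = 1, rank ∂_4 = 0 ⇒ b_3 = 1 − 1 − 0 = 0. So H_3 ≅ 0.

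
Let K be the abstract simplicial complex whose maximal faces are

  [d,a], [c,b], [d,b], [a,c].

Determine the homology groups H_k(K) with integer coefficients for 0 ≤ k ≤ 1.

H_0 ≅ Z,  H_1 ≅ Z.

Fix the vertex order a < b < c < d and write every simplex with vertices in increasing order. Then dim K = 1 and the simplices of K are:

  0-simplices (4): a, b, c, d
  1-simplices (4): ac, ad, bc, bd

giving chain groups C_0 ≅ Z^4, C_1 ≅ Z^4.

∂_1: C_1 → C_0 maps an edge to its endpoints' difference, ∂[p,q] = q − p. For instance
  ∂bd = d − b.
The resulting 4×4 matrix has rank 3, and its Smith normal form has invariant factors (1,1,1).

Now H_k = ker ∂_k / im ∂_{k+1}, so:

  H_0: rank C_0 − rank ∂_1 = 4 − 3 = 1, and the invariant factors of ∂_1 are all 1, so H_0 ≅ Z.
  H_1: rank ker ∂_1 − rank ∂_2 = (4 − 3) − 0 = 1, and there is no ∂_2, so H_1 ≅ Z.

(K is a triangulation of the circle S^1.)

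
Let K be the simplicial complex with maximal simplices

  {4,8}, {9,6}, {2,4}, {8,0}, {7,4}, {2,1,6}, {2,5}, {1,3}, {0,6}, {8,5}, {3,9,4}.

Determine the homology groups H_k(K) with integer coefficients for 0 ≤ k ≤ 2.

H_0 ≅ Z,  H_1 ≅ Z^4,  H_2 = 0.

We work with the vertex ordering 0 < 1 < 2 < 3 < 4 < 5 < 6 < 7 < 8 < 9. The simplices of K, each written with vertices in increasing order, are:

  0-simplices (10): [0], [1], [2], [3], [4], [5], [6], [7], [8], [9]
  1-simplices (15): [0,6], [0,8], [1,2], [1,3], [1,6], [2,4], [2,5], [2,6], [3,4], [3,9], [4,7], [4,8], [4,9], [5,8], [6,9]
  2-simplices (2): [1,2,6], [3,4,9]

giving chain groups C_0 ≅ Z^10, C_1 ≅ Z^15, C_2 ≅ Z^2.

The boundary map ∂_1: C_1 → C_0 sends each edge [p,q] (with p < q) to q − p.
The resulting 10×15 matrix has rank 9, and its Smith normal form has invariant factors (1,1,1,1,1,1,1,1,1).

∂_2: C_2 → C_1 sends each 2-simplex [p,q,r] to [q,r] − [p,r] + [p,q]. For instance
  ∂[1,2,6] = [2,6] − [1,6] + [1,2],
  ∂[3,4,9] = [4,9] − [3,9] + [3,4].
As a 15×2 matrix over Z this has rank 2, with invariant factors (1,1).

Reading off H_k = ker ∂_k / im ∂_{k+1}:

  H_0: rank C_0 − rank ∂_1 = 10 − 9 = 1, and the invariant factors of ∂_1 are all 1, so H_0 ≅ Z.
  H_1: rank ker ∂_1 − rank ∂_2 = (15 − 9) − 2 = 4, and the invariant factors of ∂_2 are all 1, so H_1 ≅ Z^4.
  H_2: rank ker ∂_2 − rank ∂_3 = (2 − 2) − 0 = 0, and there is no ∂_3, so H_2 ≅ 0.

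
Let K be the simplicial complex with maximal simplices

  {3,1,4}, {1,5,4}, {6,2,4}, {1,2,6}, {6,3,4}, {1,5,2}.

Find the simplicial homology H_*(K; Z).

Order the vertices as 1 < 2 < 3 < 4 < 5 < 6. Listing each simplex with vertices in this order, K has dimension 2 with simplices:

  0-simplices (6): [1], [2], [3], [4], [5], [6]
  1-simplices (12): [1,2], [1,3], [1,4], [1,5], [1,6], [2,4], [2,5], [2,6], [3,4], [3,6], [4,5], [4,6]
  2-simplices (6): [1,2,5], [1,2,6], [1,3,4], [1,4,5], [2,4,6], [3,4,6]

giving chain groups C_0 ≅ Z^6, C_1 ≅ Z^12, C_2 ≅ Z^6.

∂_1: C_1 → C_0 sends each edge [p,q] (with p < q) to q − p.
This gives a 6×12 integer matrix of rank 5; reducing to Smith normal form yields diagonal entries (1,1,1,1,1).

∂_2: C_2 → C_1 acts by ∂[p,q,r] = [q,r] − [p,r] + [p,q]. For instance
  ∂[1,3,4] = [3,4] − [1,4] + [1,3],
  ∂[1,2,6] = [2,6] − [1,6] + [1,2].
The resulting 12×6 matrix has rank 6, and its Smith normal form has invariant factors (1,1,1,1,1,1).

Reading off H_k = ker ∂_k / im ∂_{k+1}:

  H_0: rank C_0 − rank ∂_1 = 6 − 5 = 1, and the invariant factors of ∂_1 are all 1, so H_0 ≅ Z.
  H_1: rank ker ∂_1 − rank ∂_2 = (12 − 5) − 6 = 1, and the invariant factors of ∂_2 are all 1, so H_1 ≅ Z.
  H_2: rank ker ∂_2 − rank ∂_3 = (6 − 6) − 0 = 0, and there is no ∂_3, so H_2 ≅ 0.

As a check, the Euler characteristic is 6 − 12 + 6 = 0, which agrees with 1 − 1 + 0 = 0.

H_0 ≅ Z,  H_1 ≅ Z,  H_2 = 0.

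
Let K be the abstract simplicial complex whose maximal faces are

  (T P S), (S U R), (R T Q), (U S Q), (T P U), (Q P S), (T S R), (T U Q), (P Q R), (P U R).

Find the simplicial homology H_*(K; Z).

Take the total order P < Q < R < S < T < U on the vertex set. Then K (dimension 2) consists of the simplices:

  0-simplices (6): P, Q, R, S, T, U
  1-simplices (15): PQ, PR, PS, PT, PU, QR, QS, QT, QU, RS, RT, RU, ST, SU, TU
  2-simplices (10): PQR, PQS, PRU, PST, PTU, QRT, QSU, QTU, RST, RSU

so the chain groups are C_0 ≅ Z^6, C_1 ≅ Z^15, C_2 ≅ Z^10.

∂_1: C_1 → C_0 sends each edge [p,q] (with p < q) to q − p. For instance
  ∂RS = S − R.
As a 6×15 matrix over Z this has rank 5, with invariant factors (1,1,1,1,1).

Boundary ∂_2: C_2 → C_1 maps a triangle to the signed sum of its edges. For instance
  ∂RSU = SU − RU + RS,
  ∂RST = ST − RT + RS.
The 15×10 boundary matrix has rank 10 and Smith normal form diag(1,1,1,1,1,1,1,1,1,2).

Computing H_k = (kernel of ∂_k) / (image of ∂_{k+1}):

  H_0: rank C_0 − rank ∂_1 = 6 − 5 = 1, and the invariant factors of ∂_1 are all 1, so H_0 = Z.
  H_1: rank ker ∂_1 − rank ∂_2 = (15 − 5) − 10 = 0, and ∂_2 has invariant factor 2 > 1, so H_1 = Z/2.
  H_2: rank ker ∂_2 − rank ∂_3 = (10 − 10) − 0 = 0, and there is no ∂_3, so H_2 = 0.

(K is a triangulation of the real projective plane RP^2.)

H_0 ≅ Z,  H_1 ≅ Z/2,  H_2 = 0.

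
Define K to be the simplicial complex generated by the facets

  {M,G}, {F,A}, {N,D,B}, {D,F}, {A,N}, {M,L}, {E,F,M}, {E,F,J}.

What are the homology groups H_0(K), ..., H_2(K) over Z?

We work with the vertex ordering A < B < D < E < F < G < J < L < M < N. The simplices of K, each written with vertices in increasing order, are:

  0-simplices (10): A, B, D, E, F, G, J, L, M, N
  1-simplices (13): AF, AN, BD, BN, DF, DN, EF, EJ, EM, FJ, FM, GM, LM
  2-simplices (3): BDN, EFJ, EFM

giving chain groups C_0 ≅ Z^10, C_1 ≅ Z^13, C_2 ≅ Z^3.

The boundary map ∂_1: C_1 → C_0 maps an edge to its endpoints' difference, ∂[p,q] = q − p. For instance
  ∂BD = D − B.
The 10×13 boundary matrix has rank 9 and Smith normal form diag(1,1,1,1,1,1,1,1,1).

Boundary ∂_2: C_2 → C_1 maps a triangle to the signed sum of its edges. For instance
  ∂BDN = DN − BN + BD,
  ∂EFJ = FJ − EJ + EF.
This gives a 13×3 integer matrix of rank 3; reducing to Smith normal form yields diagonal entries (1,1,1).

Now H_k = ker ∂_k / im ∂_{k+1}, so:

  H_0: rank C_0 − rank ∂_1 = 10 − 9 = 1, and the invariant factors of ∂_1 are all 1, so H_0 = Z.
  H_1: rank ker ∂_1 − rank ∂_2 = (13 − 9) − 3 = 1, and the invariant factors of ∂_2 are all 1, so H_1 = Z.
  H_2: rank ker ∂_2 − rank ∂_3 = (3 − 3) − 0 = 0, and there is no ∂_3, so H_2 = 0.

H_0 = Z,  H_1 = Z,  H_2 = 0.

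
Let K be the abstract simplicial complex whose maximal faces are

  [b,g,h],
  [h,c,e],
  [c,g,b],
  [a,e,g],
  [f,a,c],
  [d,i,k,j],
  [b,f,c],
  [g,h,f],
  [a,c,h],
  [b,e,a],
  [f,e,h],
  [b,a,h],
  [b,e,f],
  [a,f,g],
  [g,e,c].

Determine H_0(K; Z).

H_0 ≅ Z^2.

Fix the vertex order a < b < c < d < e < f < g < h < i < j < k and write every simplex with vertices in increasing order. Then dim K = 3 and the simplices of K are:

  0-simplices (11): a, b, c, d, e, f, g, h, i, j, k
  1-simplices (27): ab, ac, ae, af, ag, ah, bc, be, bf, bg, bh, ce, cf, cg, ch, di, dj, dk, ef, eg, eh, fg, fh, gh, ij, ik, jk
  2-simplices (18): abe, abh, acf, ach, aeg, afg, bcf, bcg, bef, bgh, ceg, ceh, dij, dik, djk, efh, fgh, ijk
  3-simplices (1): dijk

so the chain groups are C_0 ≅ Z^11, C_1 ≅ Z^27, C_2 ≅ Z^18, C_3 ≅ Z^1.

The boundary map ∂_1: C_1 → C_0 sends each edge [p,q] (with p < q) to q − p.
This gives a 11×27 integer matrix of rank 9; reducing to Smith normal form yields diagonal entries (1,1,1,1,1,1,1,1,1).

Boundary ∂_2: C_2 → C_1 sends each 2-simplex [p,q,r] to [q,r] − [p,r] + [p,q]. For instance
  ∂ach = ch − ah + ac,
  ∂djk = jk − dk + dj.
The 27×18 boundary matrix has rank 16 and Smith normal form diag(1,1,1,1,1,1,1,1,1,1,1,1,1,1,1,1).

∂_3: C_3 → C_2 sends each 3-simplex σ to the alternating sum Σ_i (−1)^i (σ with its i-th vertex removed). For instance
  ∂dijk = ijk − djk + dik − dij.
The 18×1 boundary matrix has rank 1 and Smith normal form diag(1).

Computing H_k = (kernel of ∂_k) / (image of ∂_{k+1}):

  H_0: rank C_0 − rank ∂_1 = 11 − 9 = 2, and the invariant factors of ∂_1 are all 1, so H_0 = Z^2.

(K is a triangulation of the disjoint union of the torus T^2 and the 3-simplex.)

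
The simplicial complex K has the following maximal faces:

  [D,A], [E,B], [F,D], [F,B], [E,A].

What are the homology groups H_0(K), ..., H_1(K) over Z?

We work with the vertex ordering A < B < D < E < F. The simplices of K, each written with vertices in increasing order, are:

  0-simplices (5): A, B, D, E, F
  1-simplices (5): AD, AE, BE, BF, DF

giving chain groups C_0 ≅ Z^5, C_1 ≅ Z^5.

Boundary ∂_1: C_1 → C_0 is given by ∂[p,q] = [q] − [p]. For instance
  ∂AD = D − A.
As a 5×5 matrix over Z this has rank 4, with invariant factors (1,1,1,1).

Now H_k = ker ∂_k / im ∂_{k+1}, so:

  H_0: rank C_0 − rank ∂_1 = 5 − 4 = 1, and the invariant factors of ∂_1 are all 1, so H_0 = Z.
  H_1: rank ker ∂_1 − rank ∂_2 = (5 − 4) − 0 = 1, and there is no ∂_2, so H_1 = Z.

As a check, the Euler characteristic is 5 − 5 = 0, which agrees with 1 − 1 = 0.

H_0 ≅ Z,  H_1 ≅ Z.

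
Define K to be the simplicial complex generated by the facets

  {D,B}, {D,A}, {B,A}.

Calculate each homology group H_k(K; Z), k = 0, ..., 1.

Fix the vertex order A < B < D and write every simplex with vertices in increasing order. Then dim K = 1 and the simplices of K are:

  0-simplices (3): A, B, D
  1-simplices (3): AB, AD, BD

so the chain groups are C_0 ≅ Z^3, C_1 ≅ Z^3.

Boundary ∂_1: C_1 → C_0 is given by ∂[p,q] = [q] − [p]. For instance
  ∂BD = D − B.
The 3×3 boundary matrix has rank 2 and Smith normal form diag(1,1).

Computing H_k = (kernel of ∂_k) / (image of ∂_{k+1}):

  H_0: rank C_0 − rank ∂_1 = 3 − 2 = 1, and the invariant factors of ∂_1 are all 1, so H_0 = Z.
  H_1: rank ker ∂_1 − rank ∂_2 = (3 − 2) − 0 = 1, and there is no ∂_2, so H_1 = Z.

(K is a triangulation of the circle S^1.)

H_0 = Z,  H_1 = Z.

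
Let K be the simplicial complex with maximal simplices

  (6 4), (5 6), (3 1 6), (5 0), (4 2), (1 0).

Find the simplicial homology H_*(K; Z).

K has 7 vertices, 8 edges, 1 triangle.
rank ∂_0 = 0, rank ∂_1 = 6 ⇒ b_0 = 7 − 0 − 6 = 1; all invariant factors of ∂_1 are 1 so no torsion. So H_0 = Z.
rank ∂_1 = 6, rank ∂_2 = 1 ⇒ b_1 = 8 − 6 − 1 = 1; all invariant factors of ∂_2 are 1 so no torsion. So H_1 = Z.
rank ∂_2 = 1, rank ∂_3 = 0 ⇒ b_2 = 1 − 1 − 0 = 0. So H_2 = 0.

H_0 ≅ Z,  H_1 ≅ Z,  H_2 = 0.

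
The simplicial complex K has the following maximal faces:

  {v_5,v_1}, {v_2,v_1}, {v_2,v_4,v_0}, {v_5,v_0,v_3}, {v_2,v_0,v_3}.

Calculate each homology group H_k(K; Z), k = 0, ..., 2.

Order the vertices as v_0 < v_1 < v_2 < v_3 < v_4 < v_5. Listing each simplex with vertices in this order, K has dimension 2 with simplices:

  0-simplices (6): [v_0], [v_1], [v_2], [v_3], [v_4], [v_5]
  1-simplices (9): [v_0,v_2], [v_0,v_3], [v_0,v_4], [v_0,v_5], [v_1,v_2], [v_1,v_5], [v_2,v_3], [v_2,v_4], [v_3,v_5]
  2-simplices (3): [v_0,v_2,v_3], [v_0,v_2,v_4], [v_0,v_3,v_5]

giving chain groups C_0 ≅ Z^6, C_1 ≅ Z^9, C_2 ≅ Z^3.

The boundary map ∂_1: C_1 → C_0 sends each edge [p,q] (with p < q) to q − p.
The 6×9 boundary matrix has rank 5 and Smith normal form diag(1,1,1,1,1).

The boundary map ∂_2: C_2 → C_1 maps a triangle to the signed sum of its edges. For instance
  ∂[v_0,v_2,v_4] = [v_2,v_4] − [v_0,v_4] + [v_0,v_2],
  ∂[v_0,v_3,v_5] = [v_3,v_5] − [v_0,v_5] + [v_0,v_3].
As a 9×3 matrix over Z this has rank 3, with invariant factors (1,1,1).

Computing H_k = (kernel of ∂_k) / (image of ∂_{k+1}):

  H_0: rank C_0 − rank ∂_1 = 6 − 5 = 1, and the invariant factors of ∂_1 are all 1, so H_0 = Z.
  H_1: rank ker ∂_1 − rank ∂_2 = (9 − 5) − 3 = 1, and the invariant factors of ∂_2 are all 1, so H_1 = Z.
  H_2: rank ker ∂_2 − rank ∂_3 = (3 − 3) − 0 = 0, and there is no ∂_3, so H_2 = 0.

As a check, the Euler characteristic is 6 − 9 + 3 = 0, which agrees with 1 − 1 + 0 = 0.

H_0 ≅ Z,  H_1 ≅ Z,  H_2 = 0.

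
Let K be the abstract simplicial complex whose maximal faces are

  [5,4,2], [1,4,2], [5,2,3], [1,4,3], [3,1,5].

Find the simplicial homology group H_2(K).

Fix the vertex order 1 < 2 < 3 < 4 < 5 and write every simplex with vertices in increasing order. Then dim K = 2 and the simplices of K are:

  0-simplices (5): [1], [2], [3], [4], [5]
  1-simplices (10): [1,2], [1,3], [1,4], [1,5], [2,3], [2,4], [2,5], [3,4], [3,5], [4,5]
  2-simplices (5): [1,2,4], [1,3,4], [1,3,5], [2,3,5], [2,4,5]

Hence C_0 ≅ Z^5, C_1 ≅ Z^10, C_2 ≅ Z^5.

The boundary map ∂_1: C_1 → C_0 sends each edge [p,q] (with p < q) to q − p. For instance
  ∂[3,4] = [4] − [3].
As a 5×10 matrix over Z this has rank 4, with invariant factors (1,1,1,1).

∂_2: C_2 → C_1 acts by ∂[p,q,r] = [q,r] − [p,r] + [p,q]. For instance
  ∂[2,4,5] = [4,5] − [2,5] + [2,4],
  ∂[1,3,5] = [3,5] − [1,5] + [1,3].
The resulting 10×5 matrix has rank 5, and its Smith normal form has invariant factors (1,1,1,1,1).

Now H_k = ker ∂_k / im ∂_{k+1}, so:

  H_2: rank ker ∂_2 − rank ∂_3 = (5 − 5) − 0 = 0, and there is no ∂_3, so H_2 ≅ 0.

(K is a triangulation of the Möbius band.)

H_2 ≅ 0.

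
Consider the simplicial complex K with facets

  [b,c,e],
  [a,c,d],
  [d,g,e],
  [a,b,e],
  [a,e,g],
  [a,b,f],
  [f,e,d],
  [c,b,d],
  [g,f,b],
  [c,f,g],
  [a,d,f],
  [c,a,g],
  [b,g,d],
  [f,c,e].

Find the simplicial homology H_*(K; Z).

H_0 ≅ Z,  H_1 ≅ Z^2,  H_2 ≅ Z.

Order the vertices as a < b < c < d < e < f < g. Listing each simplex with vertices in this order, K has dimension 2 with simplices:

  0-simplices (7): a, b, c, d, e, f, g
  1-simplices (21): ab, ac, ad, ae, af, ag, bc, bd, be, bf, bg, cd, ce, cf, cg, de, df, dg, ef, eg, fg
  2-simplices (14): abe, abf, acd, acg, adf, aeg, bcd, bce, bdg, bfg, cef, cfg, def, deg

so the chain groups are C_0 ≅ Z^7, C_1 ≅ Z^21, C_2 ≅ Z^14.

∂_1: C_1 → C_0 is given by ∂[p,q] = [q] − [p]. For instance
  ∂ag = g − a.
The resulting 7×21 matrix has rank 6, and its Smith normal form has invariant factors (1,1,1,1,1,1).

Boundary ∂_2: C_2 → C_1 maps a triangle to the signed sum of its edges. For instance
  ∂aeg = eg − ag + ae,
  ∂bcd = cd − bd + bc.
As a 21×14 matrix over Z this has rank 13, with invariant factors (1,1,1,1,1,1,1,1,1,1,1,1,1).

From H_k ≅ ker(∂_k) / im(∂_{k+1}) we obtain:

  H_0: rank C_0 − rank ∂_1 = 7 − 6 = 1, and the invariant factors of ∂_1 are all 1, so H_0 ≅ Z.
  H_1: rank ker ∂_1 − rank ∂_2 = (21 − 6) − 13 = 2, and the invariant factors of ∂_2 are all 1, so H_1 ≅ Z^2.
  H_2: rank ker ∂_2 − rank ∂_3 = (14 − 13) − 0 = 1, and there is no ∂_3, so H_2 ≅ Z.

As a check, the Euler characteristic is 7 − 21 + 14 = 0, which agrees with 1 − 2 + 1 = 0.
(K is a triangulation of the torus T^2.)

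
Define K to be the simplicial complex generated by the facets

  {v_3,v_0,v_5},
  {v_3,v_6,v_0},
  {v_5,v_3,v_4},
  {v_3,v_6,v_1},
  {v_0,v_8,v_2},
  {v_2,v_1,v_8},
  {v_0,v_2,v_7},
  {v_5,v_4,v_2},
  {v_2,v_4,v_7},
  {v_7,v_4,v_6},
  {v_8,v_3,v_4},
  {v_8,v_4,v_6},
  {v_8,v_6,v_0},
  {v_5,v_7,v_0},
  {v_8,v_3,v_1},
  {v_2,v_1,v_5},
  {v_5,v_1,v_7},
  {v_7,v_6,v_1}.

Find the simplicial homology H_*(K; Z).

H_0 ≅ Z,  H_1 ≅ Z ⊕ Z/2,  H_2 = 0.

Take the total order v_0 < v_1 < v_2 < v_3 < v_4 < v_5 < v_6 < v_7 < v_8 on the vertex set. Then K (dimension 2) consists of the simplices:

  0-simplices (9): [v_0], [v_1], [v_2], [v_3], [v_4], [v_5], [v_6], [v_7], [v_8]
  1-simplices (27): (27 of them)
  2-simplices (18): (18 of them)

giving chain groups C_0 ≅ Z^9, C_1 ≅ Z^27, C_2 ≅ Z^18.

Boundary ∂_1: C_1 → C_0 maps an edge to its endpoints' difference, ∂[p,q] = q − p. For instance
  ∂[v_1,v_7] = [v_7] − [v_1].
This gives a 9×27 integer matrix of rank 8; reducing to Smith normal form yields diagonal entries (1,1,1,1,1,1,1,1).

Boundary ∂_2: C_2 → C_1 sends each 2-simplex [p,q,r] to [q,r] − [p,r] + [p,q]. For instance
  ∂[v_0,v_6,v_8] = [v_6,v_8] − [v_0,v_8] + [v_0,v_6],
  ∂[v_4,v_6,v_7] = [v_6,v_7] − [v_4,v_7] + [v_4,v_6].
The 27×18 boundary matrix has rank 18 and Smith normal form diag(1,1,1,1,1,1,1,1,1,1,1,1,1,1,1,1,1,2).

Reading off H_k = ker ∂_k / im ∂_{k+1}:

  H_0: rank C_0 − rank ∂_1 = 9 − 8 = 1, and the invariant factors of ∂_1 are all 1, so H_0 = Z.
  H_1: rank ker ∂_1 − rank ∂_2 = (27 − 8) − 18 = 1, and ∂_2 has invariant factor 2 > 1, so H_1 = Z ⊕ Z/2.
  H_2: rank ker ∂_2 − rank ∂_3 = (18 − 18) − 0 = 0, and there is no ∂_3, so H_2 = 0.

As a check, the Euler characteristic is 9 − 27 + 18 = 0, which agrees with 1 − 1 + 0 = 0.
(K is a triangulation of the Klein bottle.)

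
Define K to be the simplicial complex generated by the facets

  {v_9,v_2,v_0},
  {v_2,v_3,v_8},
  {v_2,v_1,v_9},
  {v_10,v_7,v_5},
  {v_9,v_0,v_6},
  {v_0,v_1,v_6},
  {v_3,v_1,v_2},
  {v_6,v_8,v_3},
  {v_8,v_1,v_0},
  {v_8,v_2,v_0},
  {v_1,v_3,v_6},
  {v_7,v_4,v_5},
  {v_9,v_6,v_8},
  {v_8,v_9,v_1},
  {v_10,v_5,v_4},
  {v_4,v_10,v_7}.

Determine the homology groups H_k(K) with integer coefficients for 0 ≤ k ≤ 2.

Order the vertices as v_0 < v_1 < v_2 < v_3 < v_4 < v_5 < v_6 < v_7 < v_8 < v_9 < v_10. Listing each simplex with vertices in this order, K has dimension 2 with simplices:

  0-simplices (11): [v_0], [v_1], [v_2], [v_3], [v_4], [v_5], [v_6], [v_7], [v_8], [v_9], [v_10]
  1-simplices (24): (24 of them)
  2-simplices (16): (16 of them)

giving chain groups C_0 ≅ Z^11, C_1 ≅ Z^24, C_2 ≅ Z^16.

∂_1: C_1 → C_0 maps an edge to its endpoints' difference, ∂[p,q] = q − p.
This gives a 11×24 integer matrix of rank 9; reducing to Smith normal form yields diagonal entries (1,1,1,1,1,1,1,1,1).

The boundary map ∂_2: C_2 → C_1 maps a triangle to the signed sum of its edges. For instance
  ∂[v_0,v_2,v_9] = [v_2,v_9] − [v_0,v_9] + [v_0,v_2],
  ∂[v_1,v_8,v_9] = [v_8,v_9] − [v_1,v_9] + [v_1,v_8].
As a 24×16 matrix over Z this has rank 15, with invariant factors (1,1,1,1,1,1,1,1,1,1,1,1,1,1,2).

Computing H_k = (kernel of ∂_k) / (image of ∂_{k+1}):

  H_0: rank C_0 − rank ∂_1 = 11 − 9 = 2, and the invariant factors of ∂_1 are all 1, so H_0 ≅ Z^2.
  H_1: rank ker ∂_1 − rank ∂_2 = (24 − 9) − 15 = 0, and ∂_2 has invariant factor 2 > 1, so H_1 ≅ Z_2.
  H_2: rank ker ∂_2 − rank ∂_3 = (16 − 15) − 0 = 1, and there is no ∂_3, so H_2 ≅ Z.

As a check, the Euler characteristic is 11 − 24 + 16 = 3, which agrees with 2 − 0 + 1 = 3.

H_0 = Z^2,  H_1 = Z_2,  H_2 = Z.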